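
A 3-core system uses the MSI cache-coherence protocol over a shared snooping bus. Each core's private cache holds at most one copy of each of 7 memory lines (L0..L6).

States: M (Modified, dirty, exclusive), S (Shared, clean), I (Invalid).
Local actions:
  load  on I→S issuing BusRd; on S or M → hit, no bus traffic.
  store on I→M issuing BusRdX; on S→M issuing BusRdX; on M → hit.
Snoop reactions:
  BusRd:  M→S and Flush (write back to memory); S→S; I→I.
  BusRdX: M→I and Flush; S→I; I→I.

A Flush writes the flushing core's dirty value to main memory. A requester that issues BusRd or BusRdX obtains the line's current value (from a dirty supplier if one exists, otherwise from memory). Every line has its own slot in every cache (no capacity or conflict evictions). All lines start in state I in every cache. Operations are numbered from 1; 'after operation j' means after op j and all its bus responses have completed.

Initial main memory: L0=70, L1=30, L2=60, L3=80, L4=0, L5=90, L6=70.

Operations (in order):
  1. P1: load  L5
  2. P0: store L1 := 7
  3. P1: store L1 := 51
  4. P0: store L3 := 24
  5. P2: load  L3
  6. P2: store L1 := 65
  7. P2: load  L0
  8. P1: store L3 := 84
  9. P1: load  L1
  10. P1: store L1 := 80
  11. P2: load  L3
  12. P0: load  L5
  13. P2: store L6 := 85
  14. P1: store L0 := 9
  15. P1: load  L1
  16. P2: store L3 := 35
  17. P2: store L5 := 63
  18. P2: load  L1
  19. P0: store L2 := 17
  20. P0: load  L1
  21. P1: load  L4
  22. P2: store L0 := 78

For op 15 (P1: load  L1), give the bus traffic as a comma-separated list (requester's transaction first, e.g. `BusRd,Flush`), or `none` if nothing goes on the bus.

  op1 P1: load  L5 → I/S/I on L5; bus BusRd; mem=90
  op2 P0: store L1 := 7 → M/I/I on L1; bus BusRdX; mem=30
  op3 P1: store L1 := 51 → I/M/I on L1; bus BusRdX Flush; mem=7
  op4 P0: store L3 := 24 → M/I/I on L3; bus BusRdX; mem=80
  op5 P2: load  L3 → S/I/S on L3; bus BusRd Flush; mem=24
  op6 P2: store L1 := 65 → I/I/M on L1; bus BusRdX Flush; mem=51
  op7 P2: load  L0 → I/I/S on L0; bus BusRd; mem=70
  op8 P1: store L3 := 84 → I/M/I on L3; bus BusRdX; mem=24
  op9 P1: load  L1 → I/S/S on L1; bus BusRd Flush; mem=65
  op10 P1: store L1 := 80 → I/M/I on L1; bus BusRdX; mem=65
  op11 P2: load  L3 → I/S/S on L3; bus BusRd Flush; mem=84
  op12 P0: load  L5 → S/S/I on L5; bus BusRd; mem=90
  op13 P2: store L6 := 85 → I/I/M on L6; bus BusRdX; mem=70
  op14 P1: store L0 := 9 → I/M/I on L0; bus BusRdX; mem=70
  op15 P1: load  L1 → I/M/I on L1; bus (none); mem=65
  op16 P2: store L3 := 35 → I/I/M on L3; bus BusRdX; mem=84
  op17 P2: store L5 := 63 → I/I/M on L5; bus BusRdX; mem=90
  op18 P2: load  L1 → I/S/S on L1; bus BusRd Flush; mem=80
  op19 P0: store L2 := 17 → M/I/I on L2; bus BusRdX; mem=60
  op20 P0: load  L1 → S/S/S on L1; bus BusRd; mem=80
  op21 P1: load  L4 → I/S/I on L4; bus BusRd; mem=0
  op22 P2: store L0 := 78 → I/I/M on L0; bus BusRdX Flush; mem=9

bus = none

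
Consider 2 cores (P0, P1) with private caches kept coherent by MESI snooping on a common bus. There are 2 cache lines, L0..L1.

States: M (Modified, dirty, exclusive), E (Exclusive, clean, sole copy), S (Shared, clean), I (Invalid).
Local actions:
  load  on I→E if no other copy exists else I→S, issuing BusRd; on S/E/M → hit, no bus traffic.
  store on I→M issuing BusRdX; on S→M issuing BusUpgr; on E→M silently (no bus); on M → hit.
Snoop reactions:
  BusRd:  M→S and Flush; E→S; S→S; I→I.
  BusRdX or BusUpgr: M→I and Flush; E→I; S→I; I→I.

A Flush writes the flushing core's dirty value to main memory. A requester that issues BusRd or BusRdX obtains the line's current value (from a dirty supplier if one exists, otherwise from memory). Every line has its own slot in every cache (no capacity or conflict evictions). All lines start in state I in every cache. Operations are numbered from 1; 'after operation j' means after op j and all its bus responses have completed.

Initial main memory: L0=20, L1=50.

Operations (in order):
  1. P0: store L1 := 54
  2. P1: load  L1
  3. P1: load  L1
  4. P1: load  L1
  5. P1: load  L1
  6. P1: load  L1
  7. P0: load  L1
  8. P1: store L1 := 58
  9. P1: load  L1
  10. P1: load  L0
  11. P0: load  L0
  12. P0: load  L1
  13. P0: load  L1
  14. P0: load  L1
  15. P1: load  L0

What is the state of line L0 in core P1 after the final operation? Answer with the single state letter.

[1] P0: store L1 := 54 | P0:M(54), P1:I | bus: BusRdX
[2] P1: load  L1 | P0:S(54), P1:S(54) | bus: BusRd,Flush
[3] P1: load  L1 | P0:S(54), P1:S(54) | bus: none
[4] P1: load  L1 | P0:S(54), P1:S(54) | bus: none
[5] P1: load  L1 | P0:S(54), P1:S(54) | bus: none
[6] P1: load  L1 | P0:S(54), P1:S(54) | bus: none
[7] P0: load  L1 | P0:S(54), P1:S(54) | bus: none
[8] P1: store L1 := 58 | P0:I, P1:M(58) | bus: BusUpgr
[9] P1: load  L1 | P0:I, P1:M(58) | bus: none
[10] P1: load  L0 | P0:I, P1:E(20) | bus: BusRd
[11] P0: load  L0 | P0:S(20), P1:S(20) | bus: BusRd
[12] P0: load  L1 | P0:S(58), P1:S(58) | bus: BusRd,Flush
[13] P0: load  L1 | P0:S(58), P1:S(58) | bus: none
[14] P0: load  L1 | P0:S(58), P1:S(58) | bus: none
[15] P1: load  L0 | P0:S(20), P1:S(20) | bus: none

state = S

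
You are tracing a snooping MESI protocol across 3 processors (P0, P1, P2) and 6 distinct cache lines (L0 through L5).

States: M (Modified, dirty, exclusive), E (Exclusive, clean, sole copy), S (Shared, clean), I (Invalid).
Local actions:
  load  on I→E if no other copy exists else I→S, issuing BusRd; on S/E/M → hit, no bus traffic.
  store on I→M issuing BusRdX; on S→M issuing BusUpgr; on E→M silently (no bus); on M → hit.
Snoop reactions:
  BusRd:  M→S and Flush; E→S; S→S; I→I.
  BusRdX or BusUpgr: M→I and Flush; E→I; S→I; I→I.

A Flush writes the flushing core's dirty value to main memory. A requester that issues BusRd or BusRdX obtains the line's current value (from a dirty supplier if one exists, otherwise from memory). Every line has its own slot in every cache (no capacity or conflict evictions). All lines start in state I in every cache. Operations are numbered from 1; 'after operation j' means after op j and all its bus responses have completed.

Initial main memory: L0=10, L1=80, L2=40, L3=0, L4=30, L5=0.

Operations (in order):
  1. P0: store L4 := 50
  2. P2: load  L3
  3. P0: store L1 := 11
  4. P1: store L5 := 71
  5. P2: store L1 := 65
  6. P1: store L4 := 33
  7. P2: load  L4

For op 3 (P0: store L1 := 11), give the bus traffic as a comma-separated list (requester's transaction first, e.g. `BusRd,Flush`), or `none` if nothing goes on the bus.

bus = BusRdX

[1] P0: store L4 := 50 | P0:M(50), P1:I, P2:I | bus: BusRdX
[2] P2: load  L3 | P0:I, P1:I, P2:E(0) | bus: BusRd
[3] P0: store L1 := 11 | P0:M(11), P1:I, P2:I | bus: BusRdX
[4] P1: store L5 := 71 | P0:I, P1:M(71), P2:I | bus: BusRdX
[5] P2: store L1 := 65 | P0:I, P1:I, P2:M(65) | bus: BusRdX,Flush
[6] P1: store L4 := 33 | P0:I, P1:M(33), P2:I | bus: BusRdX,Flush
[7] P2: load  L4 | P0:I, P1:S(33), P2:S(33) | bus: BusRd,Flush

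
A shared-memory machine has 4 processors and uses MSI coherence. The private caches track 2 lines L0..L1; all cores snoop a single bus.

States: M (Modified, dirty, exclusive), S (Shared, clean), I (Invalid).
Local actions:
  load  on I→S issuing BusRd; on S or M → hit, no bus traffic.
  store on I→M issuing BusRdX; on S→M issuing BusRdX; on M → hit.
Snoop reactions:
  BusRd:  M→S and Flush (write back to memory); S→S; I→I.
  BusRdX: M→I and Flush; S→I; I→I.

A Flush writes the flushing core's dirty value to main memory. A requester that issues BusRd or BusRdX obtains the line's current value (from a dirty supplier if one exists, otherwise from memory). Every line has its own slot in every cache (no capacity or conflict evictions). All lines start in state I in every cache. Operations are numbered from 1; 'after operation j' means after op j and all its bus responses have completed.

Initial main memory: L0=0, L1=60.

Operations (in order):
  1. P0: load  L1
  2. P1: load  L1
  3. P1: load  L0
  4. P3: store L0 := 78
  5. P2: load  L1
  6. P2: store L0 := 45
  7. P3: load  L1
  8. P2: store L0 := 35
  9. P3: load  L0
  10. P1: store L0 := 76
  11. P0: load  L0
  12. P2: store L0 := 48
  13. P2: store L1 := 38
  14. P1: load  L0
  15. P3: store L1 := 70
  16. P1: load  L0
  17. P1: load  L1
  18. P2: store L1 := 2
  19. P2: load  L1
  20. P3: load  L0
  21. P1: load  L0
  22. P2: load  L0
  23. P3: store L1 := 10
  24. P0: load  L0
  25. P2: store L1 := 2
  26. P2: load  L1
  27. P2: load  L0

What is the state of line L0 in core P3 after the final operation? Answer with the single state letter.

[1] P0: load  L1 | P0:S(60), P1:I, P2:I, P3:I | bus: BusRd
[2] P1: load  L1 | P0:S(60), P1:S(60), P2:I, P3:I | bus: BusRd
[3] P1: load  L0 | P0:I, P1:S(0), P2:I, P3:I | bus: BusRd
[4] P3: store L0 := 78 | P0:I, P1:I, P2:I, P3:M(78) | bus: BusRdX
[5] P2: load  L1 | P0:S(60), P1:S(60), P2:S(60), P3:I | bus: BusRd
[6] P2: store L0 := 45 | P0:I, P1:I, P2:M(45), P3:I | bus: BusRdX,Flush
[7] P3: load  L1 | P0:S(60), P1:S(60), P2:S(60), P3:S(60) | bus: BusRd
[8] P2: store L0 := 35 | P0:I, P1:I, P2:M(35), P3:I | bus: none
[9] P3: load  L0 | P0:I, P1:I, P2:S(35), P3:S(35) | bus: BusRd,Flush
[10] P1: store L0 := 76 | P0:I, P1:M(76), P2:I, P3:I | bus: BusRdX
[11] P0: load  L0 | P0:S(76), P1:S(76), P2:I, P3:I | bus: BusRd,Flush
[12] P2: store L0 := 48 | P0:I, P1:I, P2:M(48), P3:I | bus: BusRdX
[13] P2: store L1 := 38 | P0:I, P1:I, P2:M(38), P3:I | bus: BusRdX
[14] P1: load  L0 | P0:I, P1:S(48), P2:S(48), P3:I | bus: BusRd,Flush
[15] P3: store L1 := 70 | P0:I, P1:I, P2:I, P3:M(70) | bus: BusRdX,Flush
[16] P1: load  L0 | P0:I, P1:S(48), P2:S(48), P3:I | bus: none
[17] P1: load  L1 | P0:I, P1:S(70), P2:I, P3:S(70) | bus: BusRd,Flush
[18] P2: store L1 := 2 | P0:I, P1:I, P2:M(2), P3:I | bus: BusRdX
[19] P2: load  L1 | P0:I, P1:I, P2:M(2), P3:I | bus: none
[20] P3: load  L0 | P0:I, P1:S(48), P2:S(48), P3:S(48) | bus: BusRd
[21] P1: load  L0 | P0:I, P1:S(48), P2:S(48), P3:S(48) | bus: none
[22] P2: load  L0 | P0:I, P1:S(48), P2:S(48), P3:S(48) | bus: none
[23] P3: store L1 := 10 | P0:I, P1:I, P2:I, P3:M(10) | bus: BusRdX,Flush
[24] P0: load  L0 | P0:S(48), P1:S(48), P2:S(48), P3:S(48) | bus: BusRd
[25] P2: store L1 := 2 | P0:I, P1:I, P2:M(2), P3:I | bus: BusRdX,Flush
[26] P2: load  L1 | P0:I, P1:I, P2:M(2), P3:I | bus: none
[27] P2: load  L0 | P0:S(48), P1:S(48), P2:S(48), P3:S(48) | bus: none

state = S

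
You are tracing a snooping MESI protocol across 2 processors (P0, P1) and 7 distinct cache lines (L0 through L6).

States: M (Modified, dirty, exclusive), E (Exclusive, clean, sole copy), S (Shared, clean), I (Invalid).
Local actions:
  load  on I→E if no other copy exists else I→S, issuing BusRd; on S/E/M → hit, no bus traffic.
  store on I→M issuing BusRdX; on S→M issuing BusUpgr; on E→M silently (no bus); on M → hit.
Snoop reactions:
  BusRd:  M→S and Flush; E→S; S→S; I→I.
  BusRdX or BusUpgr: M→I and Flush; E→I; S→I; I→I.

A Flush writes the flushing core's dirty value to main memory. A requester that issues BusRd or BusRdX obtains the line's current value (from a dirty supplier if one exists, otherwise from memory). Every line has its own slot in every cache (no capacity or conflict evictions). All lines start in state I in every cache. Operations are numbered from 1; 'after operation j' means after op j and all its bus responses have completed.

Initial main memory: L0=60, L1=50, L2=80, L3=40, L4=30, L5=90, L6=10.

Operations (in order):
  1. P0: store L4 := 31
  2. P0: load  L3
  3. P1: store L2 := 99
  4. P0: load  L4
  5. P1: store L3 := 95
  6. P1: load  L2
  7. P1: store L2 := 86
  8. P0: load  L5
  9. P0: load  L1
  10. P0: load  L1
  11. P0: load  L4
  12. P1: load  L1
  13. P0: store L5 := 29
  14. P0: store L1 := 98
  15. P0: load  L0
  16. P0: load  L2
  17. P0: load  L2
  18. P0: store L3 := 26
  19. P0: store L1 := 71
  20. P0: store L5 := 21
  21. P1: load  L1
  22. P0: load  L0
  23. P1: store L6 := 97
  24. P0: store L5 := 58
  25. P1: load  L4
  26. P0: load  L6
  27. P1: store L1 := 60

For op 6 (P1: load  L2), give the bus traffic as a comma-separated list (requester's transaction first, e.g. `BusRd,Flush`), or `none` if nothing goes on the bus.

step 1: P0: store L4 := 31  ⟶  MI  (L4)  txn=BusRdX  M[L4]=30
step 2: P0: load  L3  ⟶  EI  (L3)  txn=BusRd  M[L3]=40
step 3: P1: store L2 := 99  ⟶  IM  (L2)  txn=BusRdX  M[L2]=80
step 4: P0: load  L4  ⟶  MI  (L4)  txn=∅  M[L4]=30
step 5: P1: store L3 := 95  ⟶  IM  (L3)  txn=BusRdX  M[L3]=40
step 6: P1: load  L2  ⟶  IM  (L2)  txn=∅  M[L2]=80
step 7: P1: store L2 := 86  ⟶  IM  (L2)  txn=∅  M[L2]=80
step 8: P0: load  L5  ⟶  EI  (L5)  txn=BusRd  M[L5]=90
step 9: P0: load  L1  ⟶  EI  (L1)  txn=BusRd  M[L1]=50
step 10: P0: load  L1  ⟶  EI  (L1)  txn=∅  M[L1]=50
step 11: P0: load  L4  ⟶  MI  (L4)  txn=∅  M[L4]=30
step 12: P1: load  L1  ⟶  SS  (L1)  txn=BusRd  M[L1]=50
step 13: P0: store L5 := 29  ⟶  MI  (L5)  txn=∅  M[L5]=90
step 14: P0: store L1 := 98  ⟶  MI  (L1)  txn=BusUpgr  M[L1]=50
step 15: P0: load  L0  ⟶  EI  (L0)  txn=BusRd  M[L0]=60
step 16: P0: load  L2  ⟶  SS  (L2)  txn=BusRd+Flush  M[L2]=86
step 17: P0: load  L2  ⟶  SS  (L2)  txn=∅  M[L2]=86
step 18: P0: store L3 := 26  ⟶  MI  (L3)  txn=BusRdX+Flush  M[L3]=95
step 19: P0: store L1 := 71  ⟶  MI  (L1)  txn=∅  M[L1]=50
step 20: P0: store L5 := 21  ⟶  MI  (L5)  txn=∅  M[L5]=90
step 21: P1: load  L1  ⟶  SS  (L1)  txn=BusRd+Flush  M[L1]=71
step 22: P0: load  L0  ⟶  EI  (L0)  txn=∅  M[L0]=60
step 23: P1: store L6 := 97  ⟶  IM  (L6)  txn=BusRdX  M[L6]=10
step 24: P0: store L5 := 58  ⟶  MI  (L5)  txn=∅  M[L5]=90
step 25: P1: load  L4  ⟶  SS  (L4)  txn=BusRd+Flush  M[L4]=31
step 26: P0: load  L6  ⟶  SS  (L6)  txn=BusRd+Flush  M[L6]=97
step 27: P1: store L1 := 60  ⟶  IM  (L1)  txn=BusUpgr  M[L1]=71

bus = none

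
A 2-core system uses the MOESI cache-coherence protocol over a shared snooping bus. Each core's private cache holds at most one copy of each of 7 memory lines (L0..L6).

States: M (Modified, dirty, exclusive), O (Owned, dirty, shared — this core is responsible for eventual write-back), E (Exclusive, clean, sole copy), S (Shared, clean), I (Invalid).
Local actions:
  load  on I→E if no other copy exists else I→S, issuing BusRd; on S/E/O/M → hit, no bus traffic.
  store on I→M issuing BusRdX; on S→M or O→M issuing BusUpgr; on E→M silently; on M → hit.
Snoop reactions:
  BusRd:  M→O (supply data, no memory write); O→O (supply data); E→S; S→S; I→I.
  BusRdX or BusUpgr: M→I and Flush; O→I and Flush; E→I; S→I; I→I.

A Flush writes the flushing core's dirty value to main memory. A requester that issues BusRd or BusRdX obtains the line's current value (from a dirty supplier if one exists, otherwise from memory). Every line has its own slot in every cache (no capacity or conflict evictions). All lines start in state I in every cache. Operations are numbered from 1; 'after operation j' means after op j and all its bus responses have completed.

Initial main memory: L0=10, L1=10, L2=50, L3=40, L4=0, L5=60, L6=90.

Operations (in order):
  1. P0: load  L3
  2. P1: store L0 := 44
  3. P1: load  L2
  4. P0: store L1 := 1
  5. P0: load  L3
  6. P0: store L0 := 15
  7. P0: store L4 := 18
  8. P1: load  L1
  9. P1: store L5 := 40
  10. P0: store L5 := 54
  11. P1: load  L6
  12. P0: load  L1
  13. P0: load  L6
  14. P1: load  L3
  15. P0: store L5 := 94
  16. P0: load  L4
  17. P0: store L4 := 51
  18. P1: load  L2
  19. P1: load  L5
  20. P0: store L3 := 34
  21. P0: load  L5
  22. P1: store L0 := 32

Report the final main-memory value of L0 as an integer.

  op1 P0: load  L3 → E/I on L3; bus BusRd; mem=40
  op2 P1: store L0 := 44 → I/M on L0; bus BusRdX; mem=10
  op3 P1: load  L2 → I/E on L2; bus BusRd; mem=50
  op4 P0: store L1 := 1 → M/I on L1; bus BusRdX; mem=10
  op5 P0: load  L3 → E/I on L3; bus (none); mem=40
  op6 P0: store L0 := 15 → M/I on L0; bus BusRdX Flush; mem=44
  op7 P0: store L4 := 18 → M/I on L4; bus BusRdX; mem=0
  op8 P1: load  L1 → O/S on L1; bus BusRd; mem=10
  op9 P1: store L5 := 40 → I/M on L5; bus BusRdX; mem=60
  op10 P0: store L5 := 54 → M/I on L5; bus BusRdX Flush; mem=40
  op11 P1: load  L6 → I/E on L6; bus BusRd; mem=90
  op12 P0: load  L1 → O/S on L1; bus (none); mem=10
  op13 P0: load  L6 → S/S on L6; bus BusRd; mem=90
  op14 P1: load  L3 → S/S on L3; bus BusRd; mem=40
  op15 P0: store L5 := 94 → M/I on L5; bus (none); mem=40
  op16 P0: load  L4 → M/I on L4; bus (none); mem=0
  op17 P0: store L4 := 51 → M/I on L4; bus (none); mem=0
  op18 P1: load  L2 → I/E on L2; bus (none); mem=50
  op19 P1: load  L5 → O/S on L5; bus BusRd; mem=40
  op20 P0: store L3 := 34 → M/I on L3; bus BusUpgr; mem=40
  op21 P0: load  L5 → O/S on L5; bus (none); mem=40
  op22 P1: store L0 := 32 → I/M on L0; bus BusRdX Flush; mem=15

memory[L0] = 15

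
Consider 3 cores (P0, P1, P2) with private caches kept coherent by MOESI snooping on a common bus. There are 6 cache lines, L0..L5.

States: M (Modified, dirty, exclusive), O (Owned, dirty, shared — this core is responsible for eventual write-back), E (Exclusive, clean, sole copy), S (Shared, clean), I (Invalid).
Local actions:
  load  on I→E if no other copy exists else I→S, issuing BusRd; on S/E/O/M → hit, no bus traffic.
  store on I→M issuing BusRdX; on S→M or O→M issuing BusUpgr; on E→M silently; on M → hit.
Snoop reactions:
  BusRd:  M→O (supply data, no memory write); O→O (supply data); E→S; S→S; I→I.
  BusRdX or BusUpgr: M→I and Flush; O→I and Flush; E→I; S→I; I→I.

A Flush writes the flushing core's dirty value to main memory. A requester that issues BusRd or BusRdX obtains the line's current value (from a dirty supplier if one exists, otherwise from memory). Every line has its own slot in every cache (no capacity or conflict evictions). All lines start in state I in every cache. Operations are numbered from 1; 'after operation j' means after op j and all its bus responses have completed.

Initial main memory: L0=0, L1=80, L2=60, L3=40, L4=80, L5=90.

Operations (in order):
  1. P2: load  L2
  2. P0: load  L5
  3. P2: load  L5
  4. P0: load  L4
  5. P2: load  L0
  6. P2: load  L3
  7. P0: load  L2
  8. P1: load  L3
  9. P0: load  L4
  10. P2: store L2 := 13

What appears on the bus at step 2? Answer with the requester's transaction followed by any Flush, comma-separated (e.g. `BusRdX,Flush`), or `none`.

bus = BusRd

  op1 P2: load  L2 → I/I/E on L2; bus BusRd; mem=60
  op2 P0: load  L5 → E/I/I on L5; bus BusRd; mem=90
  op3 P2: load  L5 → S/I/S on L5; bus BusRd; mem=90
  op4 P0: load  L4 → E/I/I on L4; bus BusRd; mem=80
  op5 P2: load  L0 → I/I/E on L0; bus BusRd; mem=0
  op6 P2: load  L3 → I/I/E on L3; bus BusRd; mem=40
  op7 P0: load  L2 → S/I/S on L2; bus BusRd; mem=60
  op8 P1: load  L3 → I/S/S on L3; bus BusRd; mem=40
  op9 P0: load  L4 → E/I/I on L4; bus (none); mem=80
  op10 P2: store L2 := 13 → I/I/M on L2; bus BusUpgr; mem=60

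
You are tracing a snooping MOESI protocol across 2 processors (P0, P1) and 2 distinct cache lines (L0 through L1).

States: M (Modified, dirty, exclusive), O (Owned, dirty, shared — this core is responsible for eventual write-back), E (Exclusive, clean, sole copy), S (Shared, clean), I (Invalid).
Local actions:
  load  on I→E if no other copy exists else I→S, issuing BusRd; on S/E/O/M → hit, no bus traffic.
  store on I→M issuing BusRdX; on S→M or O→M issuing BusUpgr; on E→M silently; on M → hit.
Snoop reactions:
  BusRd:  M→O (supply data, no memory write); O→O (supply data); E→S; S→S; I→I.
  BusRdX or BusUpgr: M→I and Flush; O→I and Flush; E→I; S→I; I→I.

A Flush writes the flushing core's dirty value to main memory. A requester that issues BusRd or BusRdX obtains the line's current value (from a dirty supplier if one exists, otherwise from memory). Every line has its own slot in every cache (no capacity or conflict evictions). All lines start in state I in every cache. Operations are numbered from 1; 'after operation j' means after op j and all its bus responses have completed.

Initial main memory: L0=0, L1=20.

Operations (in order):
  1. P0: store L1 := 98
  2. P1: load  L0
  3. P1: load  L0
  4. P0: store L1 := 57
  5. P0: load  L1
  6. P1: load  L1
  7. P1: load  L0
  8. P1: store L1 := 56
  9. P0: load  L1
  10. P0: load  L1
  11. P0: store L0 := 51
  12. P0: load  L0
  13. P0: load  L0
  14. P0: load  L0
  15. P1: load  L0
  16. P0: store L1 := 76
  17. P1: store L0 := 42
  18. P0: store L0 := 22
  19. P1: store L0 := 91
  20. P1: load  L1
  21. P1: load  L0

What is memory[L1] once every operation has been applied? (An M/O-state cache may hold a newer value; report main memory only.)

1. P0: store L1 := 98  bus=[BusRdX]  L1: P0=M P1=I  mem[L1]=20
2. P1: load  L0  bus=[BusRd]  L0: P0=I P1=E  mem[L0]=0
3. P1: load  L0  bus=[-]  L0: P0=I P1=E  mem[L0]=0
4. P0: store L1 := 57  bus=[-]  L1: P0=M P1=I  mem[L1]=20
5. P0: load  L1  bus=[-]  L1: P0=M P1=I  mem[L1]=20
6. P1: load  L1  bus=[BusRd]  L1: P0=O P1=S  mem[L1]=20
7. P1: load  L0  bus=[-]  L0: P0=I P1=E  mem[L0]=0
8. P1: store L1 := 56  bus=[BusUpgr,Flush]  L1: P0=I P1=M  mem[L1]=57
9. P0: load  L1  bus=[BusRd]  L1: P0=S P1=O  mem[L1]=57
10. P0: load  L1  bus=[-]  L1: P0=S P1=O  mem[L1]=57
11. P0: store L0 := 51  bus=[BusRdX]  L0: P0=M P1=I  mem[L0]=0
12. P0: load  L0  bus=[-]  L0: P0=M P1=I  mem[L0]=0
13. P0: load  L0  bus=[-]  L0: P0=M P1=I  mem[L0]=0
14. P0: load  L0  bus=[-]  L0: P0=M P1=I  mem[L0]=0
15. P1: load  L0  bus=[BusRd]  L0: P0=O P1=S  mem[L0]=0
16. P0: store L1 := 76  bus=[BusUpgr,Flush]  L1: P0=M P1=I  mem[L1]=56
17. P1: store L0 := 42  bus=[BusUpgr,Flush]  L0: P0=I P1=M  mem[L0]=51
18. P0: store L0 := 22  bus=[BusRdX,Flush]  L0: P0=M P1=I  mem[L0]=42
19. P1: store L0 := 91  bus=[BusRdX,Flush]  L0: P0=I P1=M  mem[L0]=22
20. P1: load  L1  bus=[BusRd]  L1: P0=O P1=S  mem[L1]=56
21. P1: load  L0  bus=[-]  L0: P0=I P1=M  mem[L0]=22

memory[L1] = 56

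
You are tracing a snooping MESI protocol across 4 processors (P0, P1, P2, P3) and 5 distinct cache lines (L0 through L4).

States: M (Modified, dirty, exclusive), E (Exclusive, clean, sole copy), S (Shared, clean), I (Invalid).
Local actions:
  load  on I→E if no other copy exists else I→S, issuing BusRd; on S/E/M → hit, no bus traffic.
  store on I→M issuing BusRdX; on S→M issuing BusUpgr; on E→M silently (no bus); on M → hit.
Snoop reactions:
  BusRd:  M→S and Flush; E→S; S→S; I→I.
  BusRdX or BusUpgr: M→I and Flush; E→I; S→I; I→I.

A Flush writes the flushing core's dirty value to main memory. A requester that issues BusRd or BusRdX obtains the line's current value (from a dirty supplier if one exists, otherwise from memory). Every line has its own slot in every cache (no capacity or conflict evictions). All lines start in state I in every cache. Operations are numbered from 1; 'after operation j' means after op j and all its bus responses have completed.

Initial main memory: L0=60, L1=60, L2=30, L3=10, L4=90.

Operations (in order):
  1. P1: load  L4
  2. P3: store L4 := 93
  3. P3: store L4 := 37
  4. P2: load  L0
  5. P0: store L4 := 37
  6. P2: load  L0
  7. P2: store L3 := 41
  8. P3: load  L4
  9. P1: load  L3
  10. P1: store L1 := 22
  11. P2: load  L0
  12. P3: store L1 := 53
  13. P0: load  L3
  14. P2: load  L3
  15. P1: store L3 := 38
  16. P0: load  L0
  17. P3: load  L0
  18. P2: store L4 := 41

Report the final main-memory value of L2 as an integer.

step 1: P1: load  L4  ⟶  IEII  (L4)  txn=BusRd  M[L4]=90
step 2: P3: store L4 := 93  ⟶  IIIM  (L4)  txn=BusRdX  M[L4]=90
step 3: P3: store L4 := 37  ⟶  IIIM  (L4)  txn=∅  M[L4]=90
step 4: P2: load  L0  ⟶  IIEI  (L0)  txn=BusRd  M[L0]=60
step 5: P0: store L4 := 37  ⟶  MIII  (L4)  txn=BusRdX+Flush  M[L4]=37
step 6: P2: load  L0  ⟶  IIEI  (L0)  txn=∅  M[L0]=60
step 7: P2: store L3 := 41  ⟶  IIMI  (L3)  txn=BusRdX  M[L3]=10
step 8: P3: load  L4  ⟶  SIIS  (L4)  txn=BusRd+Flush  M[L4]=37
step 9: P1: load  L3  ⟶  ISSI  (L3)  txn=BusRd+Flush  M[L3]=41
step 10: P1: store L1 := 22  ⟶  IMII  (L1)  txn=BusRdX  M[L1]=60
step 11: P2: load  L0  ⟶  IIEI  (L0)  txn=∅  M[L0]=60
step 12: P3: store L1 := 53  ⟶  IIIM  (L1)  txn=BusRdX+Flush  M[L1]=22
step 13: P0: load  L3  ⟶  SSSI  (L3)  txn=BusRd  M[L3]=41
step 14: P2: load  L3  ⟶  SSSI  (L3)  txn=∅  M[L3]=41
step 15: P1: store L3 := 38  ⟶  IMII  (L3)  txn=BusUpgr  M[L3]=41
step 16: P0: load  L0  ⟶  SISI  (L0)  txn=BusRd  M[L0]=60
step 17: P3: load  L0  ⟶  SISS  (L0)  txn=BusRd  M[L0]=60
step 18: P2: store L4 := 41  ⟶  IIMI  (L4)  txn=BusRdX  M[L4]=37

memory[L2] = 30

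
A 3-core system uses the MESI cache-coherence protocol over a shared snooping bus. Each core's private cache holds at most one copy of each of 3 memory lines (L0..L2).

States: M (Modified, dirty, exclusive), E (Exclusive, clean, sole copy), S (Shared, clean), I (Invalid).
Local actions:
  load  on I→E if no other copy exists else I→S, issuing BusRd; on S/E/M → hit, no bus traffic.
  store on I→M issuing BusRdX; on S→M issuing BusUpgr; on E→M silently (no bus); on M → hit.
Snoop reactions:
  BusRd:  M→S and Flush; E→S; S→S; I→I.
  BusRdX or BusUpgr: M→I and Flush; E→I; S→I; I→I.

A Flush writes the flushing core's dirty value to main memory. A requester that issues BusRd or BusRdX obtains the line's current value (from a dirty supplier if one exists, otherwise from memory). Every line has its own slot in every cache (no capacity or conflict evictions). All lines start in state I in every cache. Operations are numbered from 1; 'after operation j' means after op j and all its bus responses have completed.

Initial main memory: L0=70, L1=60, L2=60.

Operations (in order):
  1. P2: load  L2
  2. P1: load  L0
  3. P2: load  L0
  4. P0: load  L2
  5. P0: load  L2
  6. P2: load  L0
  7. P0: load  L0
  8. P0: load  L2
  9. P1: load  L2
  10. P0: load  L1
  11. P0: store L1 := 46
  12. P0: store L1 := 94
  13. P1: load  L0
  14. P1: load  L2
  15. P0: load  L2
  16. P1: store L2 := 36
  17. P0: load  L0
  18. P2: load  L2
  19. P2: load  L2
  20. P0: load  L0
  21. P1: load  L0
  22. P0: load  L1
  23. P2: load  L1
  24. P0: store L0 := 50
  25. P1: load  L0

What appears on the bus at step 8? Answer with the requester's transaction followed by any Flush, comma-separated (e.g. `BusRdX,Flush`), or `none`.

bus = none

step 1: P2: load  L2  ⟶  IIE  (L2)  txn=BusRd  M[L2]=60
step 2: P1: load  L0  ⟶  IEI  (L0)  txn=BusRd  M[L0]=70
step 3: P2: load  L0  ⟶  ISS  (L0)  txn=BusRd  M[L0]=70
step 4: P0: load  L2  ⟶  SIS  (L2)  txn=BusRd  M[L2]=60
step 5: P0: load  L2  ⟶  SIS  (L2)  txn=∅  M[L2]=60
step 6: P2: load  L0  ⟶  ISS  (L0)  txn=∅  M[L0]=70
step 7: P0: load  L0  ⟶  SSS  (L0)  txn=BusRd  M[L0]=70
step 8: P0: load  L2  ⟶  SIS  (L2)  txn=∅  M[L2]=60
step 9: P1: load  L2  ⟶  SSS  (L2)  txn=BusRd  M[L2]=60
step 10: P0: load  L1  ⟶  EII  (L1)  txn=BusRd  M[L1]=60
step 11: P0: store L1 := 46  ⟶  MII  (L1)  txn=∅  M[L1]=60
step 12: P0: store L1 := 94  ⟶  MII  (L1)  txn=∅  M[L1]=60
step 13: P1: load  L0  ⟶  SSS  (L0)  txn=∅  M[L0]=70
step 14: P1: load  L2  ⟶  SSS  (L2)  txn=∅  M[L2]=60
step 15: P0: load  L2  ⟶  SSS  (L2)  txn=∅  M[L2]=60
step 16: P1: store L2 := 36  ⟶  IMI  (L2)  txn=BusUpgr  M[L2]=60
step 17: P0: load  L0  ⟶  SSS  (L0)  txn=∅  M[L0]=70
step 18: P2: load  L2  ⟶  ISS  (L2)  txn=BusRd+Flush  M[L2]=36
step 19: P2: load  L2  ⟶  ISS  (L2)  txn=∅  M[L2]=36
step 20: P0: load  L0  ⟶  SSS  (L0)  txn=∅  M[L0]=70
step 21: P1: load  L0  ⟶  SSS  (L0)  txn=∅  M[L0]=70
step 22: P0: load  L1  ⟶  MII  (L1)  txn=∅  M[L1]=60
step 23: P2: load  L1  ⟶  SIS  (L1)  txn=BusRd+Flush  M[L1]=94
step 24: P0: store L0 := 50  ⟶  MII  (L0)  txn=BusUpgr  M[L0]=70
step 25: P1: load  L0  ⟶  SSI  (L0)  txn=BusRd+Flush  M[L0]=50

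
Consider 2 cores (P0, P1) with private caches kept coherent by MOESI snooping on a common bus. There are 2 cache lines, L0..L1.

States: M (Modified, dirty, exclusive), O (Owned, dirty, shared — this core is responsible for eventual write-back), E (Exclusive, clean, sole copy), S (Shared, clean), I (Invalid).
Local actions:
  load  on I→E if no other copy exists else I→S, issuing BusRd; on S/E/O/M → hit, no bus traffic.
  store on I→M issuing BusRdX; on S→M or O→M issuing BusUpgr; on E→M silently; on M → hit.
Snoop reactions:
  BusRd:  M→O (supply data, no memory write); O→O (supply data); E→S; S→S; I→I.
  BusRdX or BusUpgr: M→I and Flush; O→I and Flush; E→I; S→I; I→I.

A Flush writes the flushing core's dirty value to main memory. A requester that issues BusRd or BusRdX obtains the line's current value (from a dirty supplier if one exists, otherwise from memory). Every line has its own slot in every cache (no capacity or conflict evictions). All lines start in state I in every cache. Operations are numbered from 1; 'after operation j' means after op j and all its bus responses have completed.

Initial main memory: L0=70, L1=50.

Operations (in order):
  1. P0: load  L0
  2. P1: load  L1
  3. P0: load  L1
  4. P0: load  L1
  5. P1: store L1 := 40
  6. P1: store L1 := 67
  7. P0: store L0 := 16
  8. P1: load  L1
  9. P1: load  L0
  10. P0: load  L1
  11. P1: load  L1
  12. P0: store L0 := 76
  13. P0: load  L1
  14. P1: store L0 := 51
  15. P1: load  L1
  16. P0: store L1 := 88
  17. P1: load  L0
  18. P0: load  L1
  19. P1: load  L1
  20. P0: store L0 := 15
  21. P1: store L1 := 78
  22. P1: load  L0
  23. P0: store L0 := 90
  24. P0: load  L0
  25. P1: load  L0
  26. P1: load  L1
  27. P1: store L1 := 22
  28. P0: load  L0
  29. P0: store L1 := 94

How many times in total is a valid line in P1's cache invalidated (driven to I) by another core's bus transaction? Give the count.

[1] P0: load  L0 | P0:E(70), P1:I | bus: BusRd
[2] P1: load  L1 | P0:I, P1:E(50) | bus: BusRd
[3] P0: load  L1 | P0:S(50), P1:S(50) | bus: BusRd
[4] P0: load  L1 | P0:S(50), P1:S(50) | bus: none
[5] P1: store L1 := 40 | P0:I, P1:M(40) | bus: BusUpgr
[6] P1: store L1 := 67 | P0:I, P1:M(67) | bus: none
[7] P0: store L0 := 16 | P0:M(16), P1:I | bus: none
[8] P1: load  L1 | P0:I, P1:M(67) | bus: none
[9] P1: load  L0 | P0:O(16), P1:S(16) | bus: BusRd
[10] P0: load  L1 | P0:S(67), P1:O(67) | bus: BusRd
[11] P1: load  L1 | P0:S(67), P1:O(67) | bus: none
[12] P0: store L0 := 76 | P0:M(76), P1:I | bus: BusUpgr
[13] P0: load  L1 | P0:S(67), P1:O(67) | bus: none
[14] P1: store L0 := 51 | P0:I, P1:M(51) | bus: BusRdX,Flush
[15] P1: load  L1 | P0:S(67), P1:O(67) | bus: none
[16] P0: store L1 := 88 | P0:M(88), P1:I | bus: BusUpgr,Flush
[17] P1: load  L0 | P0:I, P1:M(51) | bus: none
[18] P0: load  L1 | P0:M(88), P1:I | bus: none
[19] P1: load  L1 | P0:O(88), P1:S(88) | bus: BusRd
[20] P0: store L0 := 15 | P0:M(15), P1:I | bus: BusRdX,Flush
[21] P1: store L1 := 78 | P0:I, P1:M(78) | bus: BusUpgr,Flush
[22] P1: load  L0 | P0:O(15), P1:S(15) | bus: BusRd
[23] P0: store L0 := 90 | P0:M(90), P1:I | bus: BusUpgr
[24] P0: load  L0 | P0:M(90), P1:I | bus: none
[25] P1: load  L0 | P0:O(90), P1:S(90) | bus: BusRd
[26] P1: load  L1 | P0:I, P1:M(78) | bus: none
[27] P1: store L1 := 22 | P0:I, P1:M(22) | bus: none
[28] P0: load  L0 | P0:O(90), P1:S(90) | bus: none
[29] P0: store L1 := 94 | P0:M(94), P1:I | bus: BusRdX,Flush

invalidations = 5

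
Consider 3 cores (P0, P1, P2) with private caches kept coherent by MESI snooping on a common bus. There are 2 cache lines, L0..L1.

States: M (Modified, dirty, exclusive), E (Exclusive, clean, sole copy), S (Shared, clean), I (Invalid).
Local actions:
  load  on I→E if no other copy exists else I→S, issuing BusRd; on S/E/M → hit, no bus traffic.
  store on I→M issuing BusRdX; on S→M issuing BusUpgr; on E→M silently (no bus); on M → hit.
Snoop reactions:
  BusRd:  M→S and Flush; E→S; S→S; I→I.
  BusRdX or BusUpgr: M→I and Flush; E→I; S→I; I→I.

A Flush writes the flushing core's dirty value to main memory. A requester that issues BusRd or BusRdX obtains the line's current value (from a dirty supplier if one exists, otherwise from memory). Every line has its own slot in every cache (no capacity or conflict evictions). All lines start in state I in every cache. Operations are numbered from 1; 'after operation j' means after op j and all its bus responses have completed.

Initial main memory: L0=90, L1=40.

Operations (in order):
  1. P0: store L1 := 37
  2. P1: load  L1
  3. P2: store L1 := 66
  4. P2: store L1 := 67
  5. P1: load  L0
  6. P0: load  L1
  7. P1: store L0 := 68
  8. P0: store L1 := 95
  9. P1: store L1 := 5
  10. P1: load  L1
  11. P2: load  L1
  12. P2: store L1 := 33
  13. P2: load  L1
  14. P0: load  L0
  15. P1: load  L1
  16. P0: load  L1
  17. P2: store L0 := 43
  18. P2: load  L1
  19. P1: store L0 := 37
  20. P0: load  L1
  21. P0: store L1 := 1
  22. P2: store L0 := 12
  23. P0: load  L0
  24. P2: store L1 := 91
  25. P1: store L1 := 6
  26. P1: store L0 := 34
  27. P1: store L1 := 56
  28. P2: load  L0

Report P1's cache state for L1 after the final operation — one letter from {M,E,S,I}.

state = M

[1] P0: store L1 := 37 | P0:M(37), P1:I, P2:I | bus: BusRdX
[2] P1: load  L1 | P0:S(37), P1:S(37), P2:I | bus: BusRd,Flush
[3] P2: store L1 := 66 | P0:I, P1:I, P2:M(66) | bus: BusRdX
[4] P2: store L1 := 67 | P0:I, P1:I, P2:M(67) | bus: none
[5] P1: load  L0 | P0:I, P1:E(90), P2:I | bus: BusRd
[6] P0: load  L1 | P0:S(67), P1:I, P2:S(67) | bus: BusRd,Flush
[7] P1: store L0 := 68 | P0:I, P1:M(68), P2:I | bus: none
[8] P0: store L1 := 95 | P0:M(95), P1:I, P2:I | bus: BusUpgr
[9] P1: store L1 := 5 | P0:I, P1:M(5), P2:I | bus: BusRdX,Flush
[10] P1: load  L1 | P0:I, P1:M(5), P2:I | bus: none
[11] P2: load  L1 | P0:I, P1:S(5), P2:S(5) | bus: BusRd,Flush
[12] P2: store L1 := 33 | P0:I, P1:I, P2:M(33) | bus: BusUpgr
[13] P2: load  L1 | P0:I, P1:I, P2:M(33) | bus: none
[14] P0: load  L0 | P0:S(68), P1:S(68), P2:I | bus: BusRd,Flush
[15] P1: load  L1 | P0:I, P1:S(33), P2:S(33) | bus: BusRd,Flush
[16] P0: load  L1 | P0:S(33), P1:S(33), P2:S(33) | bus: BusRd
[17] P2: store L0 := 43 | P0:I, P1:I, P2:M(43) | bus: BusRdX
[18] P2: load  L1 | P0:S(33), P1:S(33), P2:S(33) | bus: none
[19] P1: store L0 := 37 | P0:I, P1:M(37), P2:I | bus: BusRdX,Flush
[20] P0: load  L1 | P0:S(33), P1:S(33), P2:S(33) | bus: none
[21] P0: store L1 := 1 | P0:M(1), P1:I, P2:I | bus: BusUpgr
[22] P2: store L0 := 12 | P0:I, P1:I, P2:M(12) | bus: BusRdX,Flush
[23] P0: load  L0 | P0:S(12), P1:I, P2:S(12) | bus: BusRd,Flush
[24] P2: store L1 := 91 | P0:I, P1:I, P2:M(91) | bus: BusRdX,Flush
[25] P1: store L1 := 6 | P0:I, P1:M(6), P2:I | bus: BusRdX,Flush
[26] P1: store L0 := 34 | P0:I, P1:M(34), P2:I | bus: BusRdX
[27] P1: store L1 := 56 | P0:I, P1:M(56), P2:I | bus: none
[28] P2: load  L0 | P0:I, P1:S(34), P2:S(34) | bus: BusRd,Flush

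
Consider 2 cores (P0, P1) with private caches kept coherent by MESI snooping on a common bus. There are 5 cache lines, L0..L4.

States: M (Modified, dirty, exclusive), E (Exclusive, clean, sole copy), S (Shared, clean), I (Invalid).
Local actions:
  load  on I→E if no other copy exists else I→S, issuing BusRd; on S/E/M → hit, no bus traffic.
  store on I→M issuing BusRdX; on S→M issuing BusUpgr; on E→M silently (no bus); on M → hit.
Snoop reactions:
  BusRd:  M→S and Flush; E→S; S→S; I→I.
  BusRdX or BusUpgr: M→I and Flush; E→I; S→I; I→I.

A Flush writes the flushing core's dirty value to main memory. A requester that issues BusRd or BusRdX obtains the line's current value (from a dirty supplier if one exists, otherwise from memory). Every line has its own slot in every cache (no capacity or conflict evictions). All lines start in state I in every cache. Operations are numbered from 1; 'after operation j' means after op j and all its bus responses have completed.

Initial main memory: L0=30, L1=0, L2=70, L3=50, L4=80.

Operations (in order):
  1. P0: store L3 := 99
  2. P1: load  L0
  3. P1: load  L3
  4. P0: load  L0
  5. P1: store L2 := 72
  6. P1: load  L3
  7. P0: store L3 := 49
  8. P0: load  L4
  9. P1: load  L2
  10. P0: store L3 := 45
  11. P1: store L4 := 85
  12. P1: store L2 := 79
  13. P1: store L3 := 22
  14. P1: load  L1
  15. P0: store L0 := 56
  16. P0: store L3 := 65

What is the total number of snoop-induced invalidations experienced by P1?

1. P0: store L3 := 99  bus=[BusRdX]  L3: P0=M P1=I  mem[L3]=50
2. P1: load  L0  bus=[BusRd]  L0: P0=I P1=E  mem[L0]=30
3. P1: load  L3  bus=[BusRd,Flush]  L3: P0=S P1=S  mem[L3]=99
4. P0: load  L0  bus=[BusRd]  L0: P0=S P1=S  mem[L0]=30
5. P1: store L2 := 72  bus=[BusRdX]  L2: P0=I P1=M  mem[L2]=70
6. P1: load  L3  bus=[-]  L3: P0=S P1=S  mem[L3]=99
7. P0: store L3 := 49  bus=[BusUpgr]  L3: P0=M P1=I  mem[L3]=99
8. P0: load  L4  bus=[BusRd]  L4: P0=E P1=I  mem[L4]=80
9. P1: load  L2  bus=[-]  L2: P0=I P1=M  mem[L2]=70
10. P0: store L3 := 45  bus=[-]  L3: P0=M P1=I  mem[L3]=99
11. P1: store L4 := 85  bus=[BusRdX]  L4: P0=I P1=M  mem[L4]=80
12. P1: store L2 := 79  bus=[-]  L2: P0=I P1=M  mem[L2]=70
13. P1: store L3 := 22  bus=[BusRdX,Flush]  L3: P0=I P1=M  mem[L3]=45
14. P1: load  L1  bus=[BusRd]  L1: P0=I P1=E  mem[L1]=0
15. P0: store L0 := 56  bus=[BusUpgr]  L0: P0=M P1=I  mem[L0]=30
16. P0: store L3 := 65  bus=[BusRdX,Flush]  L3: P0=M P1=I  mem[L3]=22

invalidations = 3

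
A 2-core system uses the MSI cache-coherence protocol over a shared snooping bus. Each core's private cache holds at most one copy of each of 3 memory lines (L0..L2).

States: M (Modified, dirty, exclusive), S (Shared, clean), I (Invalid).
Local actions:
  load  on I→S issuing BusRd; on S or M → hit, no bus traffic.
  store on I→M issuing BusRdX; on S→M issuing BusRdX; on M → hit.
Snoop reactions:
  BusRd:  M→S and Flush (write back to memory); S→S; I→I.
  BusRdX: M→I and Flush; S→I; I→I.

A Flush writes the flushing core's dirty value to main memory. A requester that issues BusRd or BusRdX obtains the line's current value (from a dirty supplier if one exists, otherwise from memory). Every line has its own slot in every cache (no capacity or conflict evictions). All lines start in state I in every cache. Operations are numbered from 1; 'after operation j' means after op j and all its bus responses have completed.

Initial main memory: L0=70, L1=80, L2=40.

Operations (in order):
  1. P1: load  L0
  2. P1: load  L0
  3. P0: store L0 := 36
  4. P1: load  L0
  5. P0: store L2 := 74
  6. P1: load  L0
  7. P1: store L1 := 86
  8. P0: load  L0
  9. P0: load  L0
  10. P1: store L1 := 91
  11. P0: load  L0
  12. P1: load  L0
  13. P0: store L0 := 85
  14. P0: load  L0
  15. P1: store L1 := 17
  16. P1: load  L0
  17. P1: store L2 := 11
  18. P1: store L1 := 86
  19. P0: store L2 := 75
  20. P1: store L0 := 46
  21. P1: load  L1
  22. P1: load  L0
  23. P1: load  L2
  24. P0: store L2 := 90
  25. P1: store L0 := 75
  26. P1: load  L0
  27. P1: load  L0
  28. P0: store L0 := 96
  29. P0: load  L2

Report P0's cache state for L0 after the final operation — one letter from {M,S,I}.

state = M

[1] P1: load  L0 | P0:I, P1:S(70) | bus: BusRd
[2] P1: load  L0 | P0:I, P1:S(70) | bus: none
[3] P0: store L0 := 36 | P0:M(36), P1:I | bus: BusRdX
[4] P1: load  L0 | P0:S(36), P1:S(36) | bus: BusRd,Flush
[5] P0: store L2 := 74 | P0:M(74), P1:I | bus: BusRdX
[6] P1: load  L0 | P0:S(36), P1:S(36) | bus: none
[7] P1: store L1 := 86 | P0:I, P1:M(86) | bus: BusRdX
[8] P0: load  L0 | P0:S(36), P1:S(36) | bus: none
[9] P0: load  L0 | P0:S(36), P1:S(36) | bus: none
[10] P1: store L1 := 91 | P0:I, P1:M(91) | bus: none
[11] P0: load  L0 | P0:S(36), P1:S(36) | bus: none
[12] P1: load  L0 | P0:S(36), P1:S(36) | bus: none
[13] P0: store L0 := 85 | P0:M(85), P1:I | bus: BusRdX
[14] P0: load  L0 | P0:M(85), P1:I | bus: none
[15] P1: store L1 := 17 | P0:I, P1:M(17) | bus: none
[16] P1: load  L0 | P0:S(85), P1:S(85) | bus: BusRd,Flush
[17] P1: store L2 := 11 | P0:I, P1:M(11) | bus: BusRdX,Flush
[18] P1: store L1 := 86 | P0:I, P1:M(86) | bus: none
[19] P0: store L2 := 75 | P0:M(75), P1:I | bus: BusRdX,Flush
[20] P1: store L0 := 46 | P0:I, P1:M(46) | bus: BusRdX
[21] P1: load  L1 | P0:I, P1:M(86) | bus: none
[22] P1: load  L0 | P0:I, P1:M(46) | bus: none
[23] P1: load  L2 | P0:S(75), P1:S(75) | bus: BusRd,Flush
[24] P0: store L2 := 90 | P0:M(90), P1:I | bus: BusRdX
[25] P1: store L0 := 75 | P0:I, P1:M(75) | bus: none
[26] P1: load  L0 | P0:I, P1:M(75) | bus: none
[27] P1: load  L0 | P0:I, P1:M(75) | bus: none
[28] P0: store L0 := 96 | P0:M(96), P1:I | bus: BusRdX,Flush
[29] P0: load  L2 | P0:M(90), P1:I | bus: none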